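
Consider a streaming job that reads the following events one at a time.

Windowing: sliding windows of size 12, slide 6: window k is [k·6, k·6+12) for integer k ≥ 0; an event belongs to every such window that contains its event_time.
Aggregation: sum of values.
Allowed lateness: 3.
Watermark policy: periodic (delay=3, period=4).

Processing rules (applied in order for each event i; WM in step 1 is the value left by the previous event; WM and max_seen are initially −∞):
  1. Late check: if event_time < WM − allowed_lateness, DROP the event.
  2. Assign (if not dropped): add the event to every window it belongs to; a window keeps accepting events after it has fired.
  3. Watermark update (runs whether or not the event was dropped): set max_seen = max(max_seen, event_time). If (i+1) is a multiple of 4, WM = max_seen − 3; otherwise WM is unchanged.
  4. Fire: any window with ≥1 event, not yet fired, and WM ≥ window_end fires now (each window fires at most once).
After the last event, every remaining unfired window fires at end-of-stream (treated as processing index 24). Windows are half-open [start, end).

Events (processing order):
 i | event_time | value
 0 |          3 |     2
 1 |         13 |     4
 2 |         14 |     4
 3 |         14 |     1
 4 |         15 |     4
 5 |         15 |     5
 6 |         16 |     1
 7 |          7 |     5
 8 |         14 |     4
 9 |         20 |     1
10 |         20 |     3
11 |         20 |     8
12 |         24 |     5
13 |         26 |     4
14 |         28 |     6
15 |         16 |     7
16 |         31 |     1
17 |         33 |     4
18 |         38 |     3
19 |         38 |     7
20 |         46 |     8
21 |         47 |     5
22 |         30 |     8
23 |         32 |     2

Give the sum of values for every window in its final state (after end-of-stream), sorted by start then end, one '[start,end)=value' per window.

[0,12)=2 [6,18)=30 [12,24)=42 [18,30)=27 [24,36)=22 [30,42)=17 [36,48)=23 [42,54)=13

i=0 t=3 v=2: → [0,12); WM=−∞
i=1 t=13 v=4: → [12,24),[6,18); WM=−∞
i=2 t=14 v=4: → [12,24),[6,18); WM=−∞
i=3 t=14 v=1: → [12,24),[6,18); WM=11
i=4 t=15 v=4: → [12,24),[6,18); WM=11
i=5 t=15 v=5: → [12,24),[6,18); WM=11
i=6 t=16 v=1: → [12,24),[6,18); WM=11
i=7 t=7 v=5: DROP (t<11-3); WM=13; [0,12) fires=2
i=8 t=14 v=4: → [12,24),[6,18); WM=13
i=9 t=20 v=1: → [18,30),[12,24); WM=13
i=10 t=20 v=3: → [18,30),[12,24); WM=13
i=11 t=20 v=8: → [18,30),[12,24); WM=17
i=12 t=24 v=5: → [24,36),[18,30); WM=17
i=13 t=26 v=4: → [24,36),[18,30); WM=17
i=14 t=28 v=6: → [24,36),[18,30); WM=17
i=15 t=16 v=7: → [12,24),[6,18); WM=25; [6,18) fires=30 [12,24) fires=42
i=16 t=31 v=1: → [30,42),[24,36); WM=25
i=17 t=33 v=4: → [30,42),[24,36); WM=25
i=18 t=38 v=3: → [36,48),[30,42); WM=25
i=19 t=38 v=7: → [36,48),[30,42); WM=35; [18,30) fires=27
i=20 t=46 v=8: → [42,54),[36,48); WM=35
i=21 t=47 v=5: → [42,54),[36,48); WM=35
i=22 t=30 v=8: DROP (t<35-3); WM=35
i=23 t=32 v=2: → [30,42),[24,36); WM=44; [24,36) fires=22 [30,42) fires=17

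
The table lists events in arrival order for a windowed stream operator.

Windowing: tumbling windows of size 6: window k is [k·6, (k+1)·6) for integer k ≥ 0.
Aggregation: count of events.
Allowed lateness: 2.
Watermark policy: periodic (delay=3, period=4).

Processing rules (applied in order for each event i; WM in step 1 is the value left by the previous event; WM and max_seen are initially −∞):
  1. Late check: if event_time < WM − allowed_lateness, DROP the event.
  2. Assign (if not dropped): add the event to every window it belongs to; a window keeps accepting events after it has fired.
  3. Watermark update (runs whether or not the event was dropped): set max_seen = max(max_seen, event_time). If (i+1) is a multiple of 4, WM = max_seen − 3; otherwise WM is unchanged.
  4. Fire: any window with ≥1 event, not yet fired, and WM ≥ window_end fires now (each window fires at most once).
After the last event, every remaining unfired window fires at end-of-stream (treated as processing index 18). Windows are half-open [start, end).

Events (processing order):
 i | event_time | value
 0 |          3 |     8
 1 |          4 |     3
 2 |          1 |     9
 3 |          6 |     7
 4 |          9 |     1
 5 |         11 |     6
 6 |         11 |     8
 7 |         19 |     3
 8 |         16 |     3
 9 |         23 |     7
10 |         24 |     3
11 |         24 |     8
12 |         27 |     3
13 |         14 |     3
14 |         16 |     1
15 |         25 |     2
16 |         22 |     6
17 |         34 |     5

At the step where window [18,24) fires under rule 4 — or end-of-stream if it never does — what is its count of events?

i=0 t=3 v=8: → [0,6); WM=−∞
i=1 t=4 v=3: → [0,6); WM=−∞
i=2 t=1 v=9: → [0,6); WM=−∞
i=3 t=6 v=7: → [6,12); WM=3
i=4 t=9 v=1: → [6,12); WM=3
i=5 t=11 v=6: → [6,12); WM=3
i=6 t=11 v=8: → [6,12); WM=3
i=7 t=19 v=3: → [18,24); WM=16; [0,6) fires=3 [6,12) fires=4
i=8 t=16 v=3: → [12,18); WM=16
i=9 t=23 v=7: → [18,24); WM=16
i=10 t=24 v=3: → [24,30); WM=16
i=11 t=24 v=8: → [24,30); WM=21; [12,18) fires=1
i=12 t=27 v=3: → [24,30); WM=21
i=13 t=14 v=3: DROP (t<21-2); WM=21
i=14 t=16 v=1: DROP (t<21-2); WM=21
i=15 t=25 v=2: → [24,30); WM=24; [18,24) fires=2
i=16 t=22 v=6: → [18,24); WM=24
i=17 t=34 v=5: → [30,36); WM=24

2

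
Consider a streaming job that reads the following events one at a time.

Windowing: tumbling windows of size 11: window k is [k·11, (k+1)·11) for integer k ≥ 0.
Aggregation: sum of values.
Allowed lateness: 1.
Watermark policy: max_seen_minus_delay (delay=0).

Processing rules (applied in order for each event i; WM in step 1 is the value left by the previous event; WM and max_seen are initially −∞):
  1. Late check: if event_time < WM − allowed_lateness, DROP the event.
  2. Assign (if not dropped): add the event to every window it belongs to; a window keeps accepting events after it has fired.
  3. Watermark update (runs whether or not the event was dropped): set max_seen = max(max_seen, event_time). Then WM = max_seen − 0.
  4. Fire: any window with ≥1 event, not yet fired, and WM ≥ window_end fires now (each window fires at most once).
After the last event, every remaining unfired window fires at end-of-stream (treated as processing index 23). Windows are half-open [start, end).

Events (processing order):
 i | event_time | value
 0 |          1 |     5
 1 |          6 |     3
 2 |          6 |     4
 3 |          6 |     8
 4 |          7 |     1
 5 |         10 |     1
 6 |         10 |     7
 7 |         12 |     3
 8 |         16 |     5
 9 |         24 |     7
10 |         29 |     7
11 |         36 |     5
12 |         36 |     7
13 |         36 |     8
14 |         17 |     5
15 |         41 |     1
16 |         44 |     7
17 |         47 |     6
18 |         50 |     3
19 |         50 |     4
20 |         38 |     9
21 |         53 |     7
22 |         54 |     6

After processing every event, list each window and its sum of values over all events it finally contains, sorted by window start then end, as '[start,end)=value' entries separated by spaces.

[0,11)=29 [11,22)=8 [22,33)=14 [33,44)=21 [44,55)=33

i=0 t=1 v=5: → [0,11); WM=1
i=1 t=6 v=3: → [0,11); WM=6
i=2 t=6 v=4: → [0,11); WM=6
i=3 t=6 v=8: → [0,11); WM=6
i=4 t=7 v=1: → [0,11); WM=7
i=5 t=10 v=1: → [0,11); WM=10
i=6 t=10 v=7: → [0,11); WM=10
i=7 t=12 v=3: → [11,22); WM=12; [0,11) fires=29
i=8 t=16 v=5: → [11,22); WM=16
i=9 t=24 v=7: → [22,33); WM=24; [11,22) fires=8
i=10 t=29 v=7: → [22,33); WM=29
i=11 t=36 v=5: → [33,44); WM=36; [22,33) fires=14
i=12 t=36 v=7: → [33,44); WM=36
i=13 t=36 v=8: → [33,44); WM=36
i=14 t=17 v=5: DROP (t<36-1); WM=36
i=15 t=41 v=1: → [33,44); WM=41
i=16 t=44 v=7: → [44,55); WM=44; [33,44) fires=21
i=17 t=47 v=6: → [44,55); WM=47
i=18 t=50 v=3: → [44,55); WM=50
i=19 t=50 v=4: → [44,55); WM=50
i=20 t=38 v=9: DROP (t<50-1); WM=50
i=21 t=53 v=7: → [44,55); WM=53
i=22 t=54 v=6: → [44,55); WM=54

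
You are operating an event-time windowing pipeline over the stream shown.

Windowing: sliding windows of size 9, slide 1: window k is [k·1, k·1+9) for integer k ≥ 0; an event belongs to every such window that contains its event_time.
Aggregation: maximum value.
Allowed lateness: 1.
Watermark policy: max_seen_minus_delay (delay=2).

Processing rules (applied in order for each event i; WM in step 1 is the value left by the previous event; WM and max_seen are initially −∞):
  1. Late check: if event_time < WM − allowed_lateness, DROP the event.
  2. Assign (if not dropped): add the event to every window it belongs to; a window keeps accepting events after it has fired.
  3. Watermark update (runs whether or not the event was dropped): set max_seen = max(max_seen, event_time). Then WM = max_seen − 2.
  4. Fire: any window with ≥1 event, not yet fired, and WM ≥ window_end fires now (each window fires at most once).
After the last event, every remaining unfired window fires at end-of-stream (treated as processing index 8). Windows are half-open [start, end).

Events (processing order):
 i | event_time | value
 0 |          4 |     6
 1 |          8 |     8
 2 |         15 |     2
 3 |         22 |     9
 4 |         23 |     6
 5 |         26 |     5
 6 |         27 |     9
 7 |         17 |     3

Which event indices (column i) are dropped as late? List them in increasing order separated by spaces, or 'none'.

7

i=0 t=4 v=6: → [4,13),[3,12),[2,11),[1,10),[0,9); WM=2
i=1 t=8 v=8: → [8,17),[7,16),[6,15),[5,14),[4,13),[3,12),[2,11),[1,10),[0,9); WM=6
i=2 t=15 v=2: → [15,24),[14,23),[13,22),[12,21),[11,20),[10,19),[9,18),[8,17),[7,16); WM=13; [0,9) fires=8 [1,10) fires=8 [2,11) fires=8 [3,12) fires=8 [4,13) fires=8
i=3 t=22 v=9: → [22,31),[21,30),[20,29),[19,28),[18,27),[17,26),[16,25),[15,24),[14,23); WM=20; [5,14) fires=8 [6,15) fires=8 [7,16) fires=8 [8,17) fires=8 [9,18) fires=2 [10,19) fires=2 [11,20) fires=2
i=4 t=23 v=6: → [23,32),[22,31),[21,30),[20,29),[19,28),[18,27),[17,26),[16,25),[15,24); WM=21; [12,21) fires=2
i=5 t=26 v=5: → [26,35),[25,34),[24,33),[23,32),[22,31),[21,30),[20,29),[19,28),[18,27); WM=24; [13,22) fires=2 [14,23) fires=9 [15,24) fires=9
i=6 t=27 v=9: → [27,36),[26,35),[25,34),[24,33),[23,32),[22,31),[21,30),[20,29),[19,28); WM=25; [16,25) fires=9
i=7 t=17 v=3: DROP (t<25-1); WM=25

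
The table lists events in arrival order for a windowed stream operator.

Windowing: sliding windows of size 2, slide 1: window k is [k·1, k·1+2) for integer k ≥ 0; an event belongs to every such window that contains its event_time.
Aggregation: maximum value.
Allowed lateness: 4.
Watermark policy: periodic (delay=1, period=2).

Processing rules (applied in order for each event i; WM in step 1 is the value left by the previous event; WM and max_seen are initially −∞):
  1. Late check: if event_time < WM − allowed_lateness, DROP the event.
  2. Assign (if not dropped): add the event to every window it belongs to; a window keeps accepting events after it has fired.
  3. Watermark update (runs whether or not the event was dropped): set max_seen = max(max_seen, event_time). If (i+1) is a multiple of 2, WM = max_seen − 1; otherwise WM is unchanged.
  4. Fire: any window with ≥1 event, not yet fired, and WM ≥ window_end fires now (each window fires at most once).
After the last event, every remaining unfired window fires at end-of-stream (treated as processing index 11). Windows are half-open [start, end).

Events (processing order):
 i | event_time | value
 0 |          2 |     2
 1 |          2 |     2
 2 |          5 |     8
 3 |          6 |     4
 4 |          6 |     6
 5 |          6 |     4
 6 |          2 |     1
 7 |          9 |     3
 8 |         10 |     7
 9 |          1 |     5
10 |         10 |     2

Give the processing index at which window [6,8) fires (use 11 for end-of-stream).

i=0 t=2 v=2: → [2,4),[1,3); WM=−∞
i=1 t=2 v=2: → [2,4),[1,3); WM=1
i=2 t=5 v=8: → [5,7),[4,6); WM=1
i=3 t=6 v=4: → [6,8),[5,7); WM=5; [1,3) fires=2 [2,4) fires=2
i=4 t=6 v=6: → [6,8),[5,7); WM=5
i=5 t=6 v=4: → [6,8),[5,7); WM=5
i=6 t=2 v=1: → [2,4),[1,3); WM=5
i=7 t=9 v=3: → [9,11),[8,10); WM=8; [4,6) fires=8 [5,7) fires=8 [6,8) fires=6
i=8 t=10 v=7: → [10,12),[9,11); WM=8
i=9 t=1 v=5: DROP (t<8-4); WM=9
i=10 t=10 v=2: → [10,12),[9,11); WM=9

7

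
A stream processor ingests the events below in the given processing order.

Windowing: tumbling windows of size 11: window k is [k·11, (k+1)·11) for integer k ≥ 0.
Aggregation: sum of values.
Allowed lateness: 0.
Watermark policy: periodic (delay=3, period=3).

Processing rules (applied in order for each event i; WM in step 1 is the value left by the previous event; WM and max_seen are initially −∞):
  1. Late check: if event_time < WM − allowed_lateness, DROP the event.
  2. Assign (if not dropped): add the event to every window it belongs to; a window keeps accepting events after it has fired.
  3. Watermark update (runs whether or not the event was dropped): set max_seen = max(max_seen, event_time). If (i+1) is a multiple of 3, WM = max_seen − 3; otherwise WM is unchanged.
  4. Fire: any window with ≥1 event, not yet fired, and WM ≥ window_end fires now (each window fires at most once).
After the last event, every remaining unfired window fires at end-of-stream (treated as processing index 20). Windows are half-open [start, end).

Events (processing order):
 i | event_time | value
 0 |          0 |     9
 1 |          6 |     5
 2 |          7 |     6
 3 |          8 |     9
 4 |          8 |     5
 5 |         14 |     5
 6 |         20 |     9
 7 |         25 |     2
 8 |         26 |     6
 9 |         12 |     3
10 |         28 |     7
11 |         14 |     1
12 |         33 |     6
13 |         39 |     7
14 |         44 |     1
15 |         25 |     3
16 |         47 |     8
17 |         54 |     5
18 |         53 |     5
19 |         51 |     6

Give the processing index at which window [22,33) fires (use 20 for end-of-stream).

i=0 t=0 v=9: → [0,11); WM=−∞
i=1 t=6 v=5: → [0,11); WM=−∞
i=2 t=7 v=6: → [0,11); WM=4
i=3 t=8 v=9: → [0,11); WM=4
i=4 t=8 v=5: → [0,11); WM=4
i=5 t=14 v=5: → [11,22); WM=11; [0,11) fires=34
i=6 t=20 v=9: → [11,22); WM=11
i=7 t=25 v=2: → [22,33); WM=11
i=8 t=26 v=6: → [22,33); WM=23; [11,22) fires=14
i=9 t=12 v=3: DROP (t<23-0); WM=23
i=10 t=28 v=7: → [22,33); WM=23
i=11 t=14 v=1: DROP (t<23-0); WM=25
i=12 t=33 v=6: → [33,44); WM=25
i=13 t=39 v=7: → [33,44); WM=25
i=14 t=44 v=1: → [44,55); WM=41; [22,33) fires=15
i=15 t=25 v=3: DROP (t<41-0); WM=41
i=16 t=47 v=8: → [44,55); WM=41
i=17 t=54 v=5: → [44,55); WM=51; [33,44) fires=13
i=18 t=53 v=5: → [44,55); WM=51
i=19 t=51 v=6: → [44,55); WM=51

14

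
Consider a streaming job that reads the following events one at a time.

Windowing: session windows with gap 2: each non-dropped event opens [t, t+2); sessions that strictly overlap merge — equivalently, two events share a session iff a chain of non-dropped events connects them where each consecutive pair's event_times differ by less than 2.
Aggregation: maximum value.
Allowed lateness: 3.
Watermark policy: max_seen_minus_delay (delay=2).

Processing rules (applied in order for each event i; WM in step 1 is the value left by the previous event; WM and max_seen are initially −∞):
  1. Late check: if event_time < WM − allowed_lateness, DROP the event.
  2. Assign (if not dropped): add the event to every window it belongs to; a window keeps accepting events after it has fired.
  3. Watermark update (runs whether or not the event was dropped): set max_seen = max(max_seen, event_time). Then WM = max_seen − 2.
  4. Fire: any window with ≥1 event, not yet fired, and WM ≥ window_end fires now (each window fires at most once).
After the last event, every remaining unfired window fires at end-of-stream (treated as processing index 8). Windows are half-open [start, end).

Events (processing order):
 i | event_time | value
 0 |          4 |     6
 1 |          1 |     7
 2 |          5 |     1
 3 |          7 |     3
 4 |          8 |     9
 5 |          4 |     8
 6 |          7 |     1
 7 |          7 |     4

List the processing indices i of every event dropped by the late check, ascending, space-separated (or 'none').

none

i=0 t=4 v=6: → [4,6); WM=2
i=1 t=1 v=7: → [1,3); WM=2
i=2 t=5 v=1: → [4,7); WM=3
i=3 t=7 v=3: → [7,9); WM=5
i=4 t=8 v=9: → [7,10); WM=6
i=5 t=4 v=8: → [4,7); WM=6
i=6 t=7 v=1: → [7,10); WM=6
i=7 t=7 v=4: → [7,10); WM=6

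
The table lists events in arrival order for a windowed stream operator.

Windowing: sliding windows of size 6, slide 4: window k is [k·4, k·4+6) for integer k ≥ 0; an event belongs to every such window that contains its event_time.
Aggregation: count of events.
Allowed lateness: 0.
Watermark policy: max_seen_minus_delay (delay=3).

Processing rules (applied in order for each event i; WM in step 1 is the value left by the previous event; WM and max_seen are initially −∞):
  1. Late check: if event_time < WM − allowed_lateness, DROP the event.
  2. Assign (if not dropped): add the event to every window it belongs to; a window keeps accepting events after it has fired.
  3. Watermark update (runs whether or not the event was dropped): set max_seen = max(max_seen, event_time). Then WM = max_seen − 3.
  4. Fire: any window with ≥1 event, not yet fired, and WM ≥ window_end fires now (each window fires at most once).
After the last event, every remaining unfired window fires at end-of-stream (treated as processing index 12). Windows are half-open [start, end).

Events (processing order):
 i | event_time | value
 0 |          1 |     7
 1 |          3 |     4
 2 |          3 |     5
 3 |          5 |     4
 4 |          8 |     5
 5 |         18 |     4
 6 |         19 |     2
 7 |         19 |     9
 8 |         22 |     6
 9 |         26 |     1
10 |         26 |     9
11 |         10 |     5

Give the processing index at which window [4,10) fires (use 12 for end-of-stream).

5

i=0 t=1 v=7: → [0,6); WM=-2
i=1 t=3 v=4: → [0,6); WM=0
i=2 t=3 v=5: → [0,6); WM=0
i=3 t=5 v=4: → [4,10),[0,6); WM=2
i=4 t=8 v=5: → [8,14),[4,10); WM=5
i=5 t=18 v=4: → [16,22); WM=15; [0,6) fires=4 [4,10) fires=2 [8,14) fires=1
i=6 t=19 v=2: → [16,22); WM=16
i=7 t=19 v=9: → [16,22); WM=16
i=8 t=22 v=6: → [20,26); WM=19
i=9 t=26 v=1: → [24,30); WM=23; [16,22) fires=3
i=10 t=26 v=9: → [24,30); WM=23
i=11 t=10 v=5: DROP (t<23-0); WM=23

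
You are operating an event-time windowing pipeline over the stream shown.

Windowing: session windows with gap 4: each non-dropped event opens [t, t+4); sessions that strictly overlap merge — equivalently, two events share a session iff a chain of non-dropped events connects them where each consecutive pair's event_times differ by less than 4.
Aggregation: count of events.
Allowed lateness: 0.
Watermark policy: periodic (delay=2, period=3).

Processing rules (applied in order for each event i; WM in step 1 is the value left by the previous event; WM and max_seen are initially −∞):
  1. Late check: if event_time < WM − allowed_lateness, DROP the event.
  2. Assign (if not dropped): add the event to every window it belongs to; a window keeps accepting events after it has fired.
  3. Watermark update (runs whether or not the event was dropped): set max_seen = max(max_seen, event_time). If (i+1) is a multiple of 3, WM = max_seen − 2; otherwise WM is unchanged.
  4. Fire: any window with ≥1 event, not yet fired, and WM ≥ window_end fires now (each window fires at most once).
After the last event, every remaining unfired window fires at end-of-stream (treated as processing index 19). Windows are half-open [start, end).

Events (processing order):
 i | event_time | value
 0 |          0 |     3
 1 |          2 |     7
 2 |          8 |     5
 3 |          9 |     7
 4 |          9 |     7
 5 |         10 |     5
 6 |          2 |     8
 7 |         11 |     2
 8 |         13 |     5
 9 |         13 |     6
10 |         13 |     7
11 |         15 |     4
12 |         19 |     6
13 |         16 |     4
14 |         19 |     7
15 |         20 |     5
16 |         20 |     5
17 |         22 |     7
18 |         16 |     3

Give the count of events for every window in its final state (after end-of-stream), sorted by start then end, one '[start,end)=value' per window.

[0,6)=2 [8,26)=15

i=0 t=0 v=3: → [0,4); WM=−∞
i=1 t=2 v=7: → [0,6); WM=−∞
i=2 t=8 v=5: → [8,12); WM=6
i=3 t=9 v=7: → [8,13); WM=6
i=4 t=9 v=7: → [8,13); WM=6
i=5 t=10 v=5: → [8,14); WM=8
i=6 t=2 v=8: DROP (t<8-0); WM=8
i=7 t=11 v=2: → [8,15); WM=8
i=8 t=13 v=5: → [8,17); WM=11
i=9 t=13 v=6: → [8,17); WM=11
i=10 t=13 v=7: → [8,17); WM=11
i=11 t=15 v=4: → [8,19); WM=13
i=12 t=19 v=6: → [19,23); WM=13
i=13 t=16 v=4: → [8,23); WM=13
i=14 t=19 v=7: → [8,23); WM=17
i=15 t=20 v=5: → [8,24); WM=17
i=16 t=20 v=5: → [8,24); WM=17
i=17 t=22 v=7: → [8,26); WM=20
i=18 t=16 v=3: DROP (t<20-0); WM=20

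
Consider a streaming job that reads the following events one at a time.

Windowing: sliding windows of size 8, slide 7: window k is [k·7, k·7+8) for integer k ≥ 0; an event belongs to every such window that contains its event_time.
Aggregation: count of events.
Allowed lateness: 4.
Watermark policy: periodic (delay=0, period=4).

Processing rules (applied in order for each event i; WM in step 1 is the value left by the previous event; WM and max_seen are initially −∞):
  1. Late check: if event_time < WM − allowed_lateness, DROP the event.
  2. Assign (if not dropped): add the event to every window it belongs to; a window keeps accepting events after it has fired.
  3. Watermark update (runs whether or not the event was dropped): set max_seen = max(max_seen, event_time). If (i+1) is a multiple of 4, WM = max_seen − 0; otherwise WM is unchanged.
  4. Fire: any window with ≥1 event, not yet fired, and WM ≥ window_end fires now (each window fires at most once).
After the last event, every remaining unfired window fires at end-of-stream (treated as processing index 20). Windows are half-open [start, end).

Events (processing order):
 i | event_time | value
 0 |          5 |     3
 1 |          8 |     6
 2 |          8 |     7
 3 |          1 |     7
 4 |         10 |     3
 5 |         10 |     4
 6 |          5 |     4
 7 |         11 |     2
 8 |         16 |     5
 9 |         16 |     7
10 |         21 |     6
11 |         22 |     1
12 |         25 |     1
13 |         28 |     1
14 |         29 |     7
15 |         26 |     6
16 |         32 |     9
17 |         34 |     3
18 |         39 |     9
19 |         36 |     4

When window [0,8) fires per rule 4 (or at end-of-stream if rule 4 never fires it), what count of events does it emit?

2

i=0 t=5 v=3: → [0,8); WM=−∞
i=1 t=8 v=6: → [7,15); WM=−∞
i=2 t=8 v=7: → [7,15); WM=−∞
i=3 t=1 v=7: → [0,8); WM=8; [0,8) fires=2
i=4 t=10 v=3: → [7,15); WM=8
i=5 t=10 v=4: → [7,15); WM=8
i=6 t=5 v=4: → [0,8); WM=8
i=7 t=11 v=2: → [7,15); WM=11
i=8 t=16 v=5: → [14,22); WM=11
i=9 t=16 v=7: → [14,22); WM=11
i=10 t=21 v=6: → [21,29),[14,22); WM=11
i=11 t=22 v=1: → [21,29); WM=22; [7,15) fires=5 [14,22) fires=3
i=12 t=25 v=1: → [21,29); WM=22
i=13 t=28 v=1: → [28,36),[21,29); WM=22
i=14 t=29 v=7: → [28,36); WM=22
i=15 t=26 v=6: → [21,29); WM=29; [21,29) fires=5
i=16 t=32 v=9: → [28,36); WM=29
i=17 t=34 v=3: → [28,36); WM=29
i=18 t=39 v=9: → [35,43); WM=29
i=19 t=36 v=4: → [35,43); WM=39; [28,36) fires=4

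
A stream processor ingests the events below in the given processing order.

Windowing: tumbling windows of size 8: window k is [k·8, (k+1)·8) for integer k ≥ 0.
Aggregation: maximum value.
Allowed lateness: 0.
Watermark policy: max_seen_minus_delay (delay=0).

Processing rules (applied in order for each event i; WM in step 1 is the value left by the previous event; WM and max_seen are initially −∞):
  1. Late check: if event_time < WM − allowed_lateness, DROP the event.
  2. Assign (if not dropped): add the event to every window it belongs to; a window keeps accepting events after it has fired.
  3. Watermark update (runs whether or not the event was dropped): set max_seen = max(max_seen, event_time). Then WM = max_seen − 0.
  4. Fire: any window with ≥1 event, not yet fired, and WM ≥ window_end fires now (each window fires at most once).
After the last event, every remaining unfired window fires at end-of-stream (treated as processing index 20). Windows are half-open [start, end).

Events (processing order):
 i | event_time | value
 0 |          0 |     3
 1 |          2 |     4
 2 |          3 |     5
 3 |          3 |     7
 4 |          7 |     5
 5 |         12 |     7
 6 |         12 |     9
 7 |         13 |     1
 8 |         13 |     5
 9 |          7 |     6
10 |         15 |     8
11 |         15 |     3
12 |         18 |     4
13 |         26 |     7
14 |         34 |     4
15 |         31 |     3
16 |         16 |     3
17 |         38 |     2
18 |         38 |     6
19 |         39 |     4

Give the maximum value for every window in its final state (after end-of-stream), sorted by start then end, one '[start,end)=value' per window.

[0,8)=7 [8,16)=9 [16,24)=4 [24,32)=7 [32,40)=6

i=0 t=0 v=3: → [0,8); WM=0
i=1 t=2 v=4: → [0,8); WM=2
i=2 t=3 v=5: → [0,8); WM=3
i=3 t=3 v=7: → [0,8); WM=3
i=4 t=7 v=5: → [0,8); WM=7
i=5 t=12 v=7: → [8,16); WM=12; [0,8) fires=7
i=6 t=12 v=9: → [8,16); WM=12
i=7 t=13 v=1: → [8,16); WM=13
i=8 t=13 v=5: → [8,16); WM=13
i=9 t=7 v=6: DROP (t<13-0); WM=13
i=10 t=15 v=8: → [8,16); WM=15
i=11 t=15 v=3: → [8,16); WM=15
i=12 t=18 v=4: → [16,24); WM=18; [8,16) fires=9
i=13 t=26 v=7: → [24,32); WM=26; [16,24) fires=4
i=14 t=34 v=4: → [32,40); WM=34; [24,32) fires=7
i=15 t=31 v=3: DROP (t<34-0); WM=34
i=16 t=16 v=3: DROP (t<34-0); WM=34
i=17 t=38 v=2: → [32,40); WM=38
i=18 t=38 v=6: → [32,40); WM=38
i=19 t=39 v=4: → [32,40); WM=39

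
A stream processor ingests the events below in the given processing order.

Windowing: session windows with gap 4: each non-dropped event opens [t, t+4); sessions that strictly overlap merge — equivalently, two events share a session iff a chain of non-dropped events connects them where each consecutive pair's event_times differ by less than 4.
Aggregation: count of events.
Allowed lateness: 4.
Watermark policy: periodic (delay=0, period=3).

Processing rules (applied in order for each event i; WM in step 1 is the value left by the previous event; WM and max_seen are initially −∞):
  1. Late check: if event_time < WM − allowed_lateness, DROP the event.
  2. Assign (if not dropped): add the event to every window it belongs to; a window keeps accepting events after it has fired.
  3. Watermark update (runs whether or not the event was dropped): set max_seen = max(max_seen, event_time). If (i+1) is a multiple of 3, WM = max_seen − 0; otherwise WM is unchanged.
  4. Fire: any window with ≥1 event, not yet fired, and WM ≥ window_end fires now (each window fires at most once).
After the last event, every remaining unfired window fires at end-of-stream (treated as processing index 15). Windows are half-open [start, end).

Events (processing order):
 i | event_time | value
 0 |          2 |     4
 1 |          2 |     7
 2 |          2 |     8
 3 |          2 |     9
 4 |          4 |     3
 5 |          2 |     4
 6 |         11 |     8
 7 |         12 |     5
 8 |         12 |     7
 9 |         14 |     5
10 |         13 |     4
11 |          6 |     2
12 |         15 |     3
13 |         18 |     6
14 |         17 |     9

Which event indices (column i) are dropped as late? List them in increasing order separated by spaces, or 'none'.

11

i=0 t=2 v=4: → [2,6); WM=−∞
i=1 t=2 v=7: → [2,6); WM=−∞
i=2 t=2 v=8: → [2,6); WM=2
i=3 t=2 v=9: → [2,6); WM=2
i=4 t=4 v=3: → [2,8); WM=2
i=5 t=2 v=4: → [2,8); WM=4
i=6 t=11 v=8: → [11,15); WM=4
i=7 t=12 v=5: → [11,16); WM=4
i=8 t=12 v=7: → [11,16); WM=12
i=9 t=14 v=5: → [11,18); WM=12
i=10 t=13 v=4: → [11,18); WM=12
i=11 t=6 v=2: DROP (t<12-4); WM=14
i=12 t=15 v=3: → [11,19); WM=14
i=13 t=18 v=6: → [11,22); WM=14
i=14 t=17 v=9: → [11,22); WM=18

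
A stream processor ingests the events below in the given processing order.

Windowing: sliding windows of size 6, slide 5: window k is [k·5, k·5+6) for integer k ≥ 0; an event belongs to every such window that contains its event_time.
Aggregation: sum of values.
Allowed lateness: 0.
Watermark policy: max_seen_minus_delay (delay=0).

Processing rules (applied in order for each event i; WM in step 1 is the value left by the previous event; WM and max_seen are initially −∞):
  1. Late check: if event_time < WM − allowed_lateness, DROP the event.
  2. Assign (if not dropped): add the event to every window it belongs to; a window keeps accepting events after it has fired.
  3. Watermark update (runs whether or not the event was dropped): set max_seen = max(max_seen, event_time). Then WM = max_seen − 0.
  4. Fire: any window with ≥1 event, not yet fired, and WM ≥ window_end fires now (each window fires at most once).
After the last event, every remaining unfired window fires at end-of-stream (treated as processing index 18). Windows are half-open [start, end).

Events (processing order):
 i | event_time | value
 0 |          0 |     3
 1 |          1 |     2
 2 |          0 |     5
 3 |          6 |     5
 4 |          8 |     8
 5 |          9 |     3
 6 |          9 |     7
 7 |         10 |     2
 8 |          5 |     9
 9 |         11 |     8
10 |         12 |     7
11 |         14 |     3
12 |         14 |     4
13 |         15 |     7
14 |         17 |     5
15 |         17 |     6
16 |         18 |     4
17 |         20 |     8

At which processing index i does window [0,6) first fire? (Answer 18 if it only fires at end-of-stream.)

3

i=0 t=0 v=3: → [0,6); WM=0
i=1 t=1 v=2: → [0,6); WM=1
i=2 t=0 v=5: DROP (t<1-0); WM=1
i=3 t=6 v=5: → [5,11); WM=6; [0,6) fires=5
i=4 t=8 v=8: → [5,11); WM=8
i=5 t=9 v=3: → [5,11); WM=9
i=6 t=9 v=7: → [5,11); WM=9
i=7 t=10 v=2: → [10,16),[5,11); WM=10
i=8 t=5 v=9: DROP (t<10-0); WM=10
i=9 t=11 v=8: → [10,16); WM=11; [5,11) fires=25
i=10 t=12 v=7: → [10,16); WM=12
i=11 t=14 v=3: → [10,16); WM=14
i=12 t=14 v=4: → [10,16); WM=14
i=13 t=15 v=7: → [15,21),[10,16); WM=15
i=14 t=17 v=5: → [15,21); WM=17; [10,16) fires=31
i=15 t=17 v=6: → [15,21); WM=17
i=16 t=18 v=4: → [15,21); WM=18
i=17 t=20 v=8: → [20,26),[15,21); WM=20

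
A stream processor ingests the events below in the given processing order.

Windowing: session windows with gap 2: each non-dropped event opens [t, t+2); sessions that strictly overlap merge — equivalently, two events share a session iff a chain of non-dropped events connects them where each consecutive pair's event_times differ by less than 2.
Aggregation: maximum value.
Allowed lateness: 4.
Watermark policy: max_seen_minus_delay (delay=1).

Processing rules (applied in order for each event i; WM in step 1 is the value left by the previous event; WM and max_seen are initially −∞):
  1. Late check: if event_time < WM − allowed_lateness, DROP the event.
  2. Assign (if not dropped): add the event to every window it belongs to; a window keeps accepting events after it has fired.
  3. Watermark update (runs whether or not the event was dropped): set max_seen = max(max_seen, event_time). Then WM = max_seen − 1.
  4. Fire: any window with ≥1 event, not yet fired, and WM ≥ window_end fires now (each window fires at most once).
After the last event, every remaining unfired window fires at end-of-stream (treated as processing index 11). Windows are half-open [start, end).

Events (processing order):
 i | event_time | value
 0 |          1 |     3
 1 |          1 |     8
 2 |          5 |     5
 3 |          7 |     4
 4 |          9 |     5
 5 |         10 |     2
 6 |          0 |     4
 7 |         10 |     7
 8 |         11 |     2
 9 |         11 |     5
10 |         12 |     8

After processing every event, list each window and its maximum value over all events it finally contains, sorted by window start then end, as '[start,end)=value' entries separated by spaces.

i=0 t=1 v=3: → [1,3); WM=0
i=1 t=1 v=8: → [1,3); WM=0
i=2 t=5 v=5: → [5,7); WM=4
i=3 t=7 v=4: → [7,9); WM=6
i=4 t=9 v=5: → [9,11); WM=8
i=5 t=10 v=2: → [9,12); WM=9
i=6 t=0 v=4: DROP (t<9-4); WM=9
i=7 t=10 v=7: → [9,12); WM=9
i=8 t=11 v=2: → [9,13); WM=10
i=9 t=11 v=5: → [9,13); WM=10
i=10 t=12 v=8: → [9,14); WM=11

[1,3)=8 [5,7)=5 [7,9)=4 [9,14)=8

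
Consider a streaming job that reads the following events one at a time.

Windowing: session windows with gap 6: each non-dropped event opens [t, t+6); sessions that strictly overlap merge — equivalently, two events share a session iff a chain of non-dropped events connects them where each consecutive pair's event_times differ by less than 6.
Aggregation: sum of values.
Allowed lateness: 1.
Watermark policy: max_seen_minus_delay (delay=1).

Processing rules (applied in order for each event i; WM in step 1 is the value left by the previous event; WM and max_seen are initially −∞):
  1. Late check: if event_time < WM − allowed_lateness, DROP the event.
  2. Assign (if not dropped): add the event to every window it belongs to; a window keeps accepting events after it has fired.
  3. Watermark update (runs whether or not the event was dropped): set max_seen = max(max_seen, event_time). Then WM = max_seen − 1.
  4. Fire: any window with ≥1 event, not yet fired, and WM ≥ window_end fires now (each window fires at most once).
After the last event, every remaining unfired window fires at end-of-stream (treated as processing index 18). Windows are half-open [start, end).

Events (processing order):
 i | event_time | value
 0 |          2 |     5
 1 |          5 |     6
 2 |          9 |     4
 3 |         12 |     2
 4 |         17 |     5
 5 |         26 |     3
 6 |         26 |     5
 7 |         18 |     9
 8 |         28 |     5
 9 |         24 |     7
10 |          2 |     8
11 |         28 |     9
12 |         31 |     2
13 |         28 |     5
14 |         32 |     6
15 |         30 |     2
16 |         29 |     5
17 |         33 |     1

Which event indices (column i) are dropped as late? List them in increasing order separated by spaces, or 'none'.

i=0 t=2 v=5: → [2,8); WM=1
i=1 t=5 v=6: → [2,11); WM=4
i=2 t=9 v=4: → [2,15); WM=8
i=3 t=12 v=2: → [2,18); WM=11
i=4 t=17 v=5: → [2,23); WM=16
i=5 t=26 v=3: → [26,32); WM=25
i=6 t=26 v=5: → [26,32); WM=25
i=7 t=18 v=9: DROP (t<25-1); WM=25
i=8 t=28 v=5: → [26,34); WM=27
i=9 t=24 v=7: DROP (t<27-1); WM=27
i=10 t=2 v=8: DROP (t<27-1); WM=27
i=11 t=28 v=9: → [26,34); WM=27
i=12 t=31 v=2: → [26,37); WM=30
i=13 t=28 v=5: DROP (t<30-1); WM=30
i=14 t=32 v=6: → [26,38); WM=31
i=15 t=30 v=2: → [26,38); WM=31
i=16 t=29 v=5: DROP (t<31-1); WM=31
i=17 t=33 v=1: → [26,39); WM=32

7 9 10 13 16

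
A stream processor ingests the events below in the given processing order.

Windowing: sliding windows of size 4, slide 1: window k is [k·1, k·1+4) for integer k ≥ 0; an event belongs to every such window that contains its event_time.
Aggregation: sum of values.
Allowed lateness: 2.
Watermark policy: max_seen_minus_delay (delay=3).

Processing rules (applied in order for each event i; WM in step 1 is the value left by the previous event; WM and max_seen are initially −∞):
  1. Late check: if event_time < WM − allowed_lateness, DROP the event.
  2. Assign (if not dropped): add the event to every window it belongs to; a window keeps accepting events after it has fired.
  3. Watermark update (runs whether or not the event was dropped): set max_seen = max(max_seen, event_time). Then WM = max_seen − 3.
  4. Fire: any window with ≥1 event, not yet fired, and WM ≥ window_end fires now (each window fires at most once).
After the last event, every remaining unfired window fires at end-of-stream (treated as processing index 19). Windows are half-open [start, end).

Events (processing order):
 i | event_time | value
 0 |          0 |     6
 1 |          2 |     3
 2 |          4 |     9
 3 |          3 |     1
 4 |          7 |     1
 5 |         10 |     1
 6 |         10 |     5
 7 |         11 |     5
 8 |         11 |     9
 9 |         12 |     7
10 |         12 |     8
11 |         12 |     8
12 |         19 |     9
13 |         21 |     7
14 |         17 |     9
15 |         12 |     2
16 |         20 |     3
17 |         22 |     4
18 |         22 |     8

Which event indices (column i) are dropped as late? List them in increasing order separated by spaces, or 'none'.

15

i=0 t=0 v=6: → [0,4); WM=-3
i=1 t=2 v=3: → [2,6),[1,5),[0,4); WM=-1
i=2 t=4 v=9: → [4,8),[3,7),[2,6),[1,5); WM=1
i=3 t=3 v=1: → [3,7),[2,6),[1,5),[0,4); WM=1
i=4 t=7 v=1: → [7,11),[6,10),[5,9),[4,8); WM=4; [0,4) fires=10
i=5 t=10 v=1: → [10,14),[9,13),[8,12),[7,11); WM=7; [1,5) fires=13 [2,6) fires=13 [3,7) fires=10
i=6 t=10 v=5: → [10,14),[9,13),[8,12),[7,11); WM=7
i=7 t=11 v=5: → [11,15),[10,14),[9,13),[8,12); WM=8; [4,8) fires=10
i=8 t=11 v=9: → [11,15),[10,14),[9,13),[8,12); WM=8
i=9 t=12 v=7: → [12,16),[11,15),[10,14),[9,13); WM=9; [5,9) fires=1
i=10 t=12 v=8: → [12,16),[11,15),[10,14),[9,13); WM=9
i=11 t=12 v=8: → [12,16),[11,15),[10,14),[9,13); WM=9
i=12 t=19 v=9: → [19,23),[18,22),[17,21),[16,20); WM=16; [6,10) fires=1 [7,11) fires=7 [8,12) fires=20 [9,13) fires=43 [10,14) fires=43 [11,15) fires=37 [12,16) fires=23
i=13 t=21 v=7: → [21,25),[20,24),[19,23),[18,22); WM=18
i=14 t=17 v=9: → [17,21),[16,20),[15,19),[14,18); WM=18; [14,18) fires=9
i=15 t=12 v=2: DROP (t<18-2); WM=18
i=16 t=20 v=3: → [20,24),[19,23),[18,22),[17,21); WM=18
i=17 t=22 v=4: → [22,26),[21,25),[20,24),[19,23); WM=19; [15,19) fires=9
i=18 t=22 v=8: → [22,26),[21,25),[20,24),[19,23); WM=19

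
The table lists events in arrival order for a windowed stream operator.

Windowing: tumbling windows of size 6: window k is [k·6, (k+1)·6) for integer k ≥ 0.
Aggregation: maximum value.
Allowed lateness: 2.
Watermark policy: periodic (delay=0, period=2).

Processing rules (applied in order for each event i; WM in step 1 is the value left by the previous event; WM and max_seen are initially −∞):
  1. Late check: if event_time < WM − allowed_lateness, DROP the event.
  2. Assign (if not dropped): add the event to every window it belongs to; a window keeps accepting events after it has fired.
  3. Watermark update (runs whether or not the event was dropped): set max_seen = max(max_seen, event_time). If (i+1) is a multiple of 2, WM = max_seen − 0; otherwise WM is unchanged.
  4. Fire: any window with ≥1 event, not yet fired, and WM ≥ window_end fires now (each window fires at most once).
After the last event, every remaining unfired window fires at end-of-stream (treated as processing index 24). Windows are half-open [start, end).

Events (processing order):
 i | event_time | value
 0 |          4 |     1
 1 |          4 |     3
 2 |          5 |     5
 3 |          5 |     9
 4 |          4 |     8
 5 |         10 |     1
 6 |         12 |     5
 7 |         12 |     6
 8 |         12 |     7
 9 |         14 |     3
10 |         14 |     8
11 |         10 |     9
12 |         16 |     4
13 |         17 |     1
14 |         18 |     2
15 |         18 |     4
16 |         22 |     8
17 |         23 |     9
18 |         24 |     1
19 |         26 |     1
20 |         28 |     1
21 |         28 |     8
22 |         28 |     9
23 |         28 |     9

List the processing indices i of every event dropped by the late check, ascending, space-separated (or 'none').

11

i=0 t=4 v=1: → [0,6); WM=−∞
i=1 t=4 v=3: → [0,6); WM=4
i=2 t=5 v=5: → [0,6); WM=4
i=3 t=5 v=9: → [0,6); WM=5
i=4 t=4 v=8: → [0,6); WM=5
i=5 t=10 v=1: → [6,12); WM=10; [0,6) fires=9
i=6 t=12 v=5: → [12,18); WM=10
i=7 t=12 v=6: → [12,18); WM=12; [6,12) fires=1
i=8 t=12 v=7: → [12,18); WM=12
i=9 t=14 v=3: → [12,18); WM=14
i=10 t=14 v=8: → [12,18); WM=14
i=11 t=10 v=9: DROP (t<14-2); WM=14
i=12 t=16 v=4: → [12,18); WM=14
i=13 t=17 v=1: → [12,18); WM=17
i=14 t=18 v=2: → [18,24); WM=17
i=15 t=18 v=4: → [18,24); WM=18; [12,18) fires=8
i=16 t=22 v=8: → [18,24); WM=18
i=17 t=23 v=9: → [18,24); WM=23
i=18 t=24 v=1: → [24,30); WM=23
i=19 t=26 v=1: → [24,30); WM=26; [18,24) fires=9
i=20 t=28 v=1: → [24,30); WM=26
i=21 t=28 v=8: → [24,30); WM=28
i=22 t=28 v=9: → [24,30); WM=28
i=23 t=28 v=9: → [24,30); WM=28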